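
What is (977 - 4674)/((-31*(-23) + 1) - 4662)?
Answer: 3697/3948 ≈ 0.93642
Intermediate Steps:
(977 - 4674)/((-31*(-23) + 1) - 4662) = -3697/((713 + 1) - 4662) = -3697/(714 - 4662) = -3697/(-3948) = -3697*(-1/3948) = 3697/3948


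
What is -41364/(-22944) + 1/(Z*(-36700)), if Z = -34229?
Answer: 1082534056003/600465655400 ≈ 1.8028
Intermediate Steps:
-41364/(-22944) + 1/(Z*(-36700)) = -41364/(-22944) + 1/(-34229*(-36700)) = -41364*(-1/22944) - 1/34229*(-1/36700) = 3447/1912 + 1/1256204300 = 1082534056003/600465655400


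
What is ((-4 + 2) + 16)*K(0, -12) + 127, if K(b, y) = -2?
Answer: 99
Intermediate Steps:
((-4 + 2) + 16)*K(0, -12) + 127 = ((-4 + 2) + 16)*(-2) + 127 = (-2 + 16)*(-2) + 127 = 14*(-2) + 127 = -28 + 127 = 99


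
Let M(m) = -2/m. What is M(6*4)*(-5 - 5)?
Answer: 5/6 ≈ 0.83333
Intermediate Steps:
M(6*4)*(-5 - 5) = (-2/(6*4))*(-5 - 5) = -2/24*(-10) = -2*1/24*(-10) = -1/12*(-10) = 5/6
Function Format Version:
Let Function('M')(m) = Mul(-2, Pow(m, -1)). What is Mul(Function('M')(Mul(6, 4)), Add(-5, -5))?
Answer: Rational(5, 6) ≈ 0.83333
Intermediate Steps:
Mul(Function('M')(Mul(6, 4)), Add(-5, -5)) = Mul(Mul(-2, Pow(Mul(6, 4), -1)), Add(-5, -5)) = Mul(Mul(-2, Pow(24, -1)), -10) = Mul(Mul(-2, Rational(1, 24)), -10) = Mul(Rational(-1, 12), -10) = Rational(5, 6)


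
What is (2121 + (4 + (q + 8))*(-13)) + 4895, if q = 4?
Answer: 6808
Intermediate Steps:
(2121 + (4 + (q + 8))*(-13)) + 4895 = (2121 + (4 + (4 + 8))*(-13)) + 4895 = (2121 + (4 + 12)*(-13)) + 4895 = (2121 + 16*(-13)) + 4895 = (2121 - 208) + 4895 = 1913 + 4895 = 6808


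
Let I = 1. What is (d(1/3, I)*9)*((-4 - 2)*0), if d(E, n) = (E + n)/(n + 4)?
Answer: 0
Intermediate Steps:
d(E, n) = (E + n)/(4 + n)
(d(1/3, I)*9)*((-4 - 2)*0) = (((1/3 + 1)/(4 + 1))*9)*((-4 - 2)*0) = (((1*(1/3) + 1)/5)*9)*(-6*0) = (((1/3 + 1)/5)*9)*0 = (((1/5)*(4/3))*9)*0 = ((4/15)*9)*0 = (12/5)*0 = 0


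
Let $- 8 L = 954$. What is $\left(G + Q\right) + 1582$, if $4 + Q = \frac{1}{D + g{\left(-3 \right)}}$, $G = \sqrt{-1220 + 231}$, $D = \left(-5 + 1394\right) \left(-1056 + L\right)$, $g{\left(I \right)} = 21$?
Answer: $\frac{10303716686}{6529605} + i \sqrt{989} \approx 1578.0 + 31.448 i$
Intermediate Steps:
$L = - \frac{477}{4}$ ($L = \left(- \frac{1}{8}\right) 954 = - \frac{477}{4} \approx -119.25$)
$D = - \frac{6529689}{4}$ ($D = \left(-5 + 1394\right) \left(-1056 - \frac{477}{4}\right) = 1389 \left(- \frac{4701}{4}\right) = - \frac{6529689}{4} \approx -1.6324 \cdot 10^{6}$)
$G = i \sqrt{989}$ ($G = \sqrt{-989} = i \sqrt{989} \approx 31.448 i$)
$Q = - \frac{26118424}{6529605}$ ($Q = -4 + \frac{1}{- \frac{6529689}{4} + 21} = -4 + \frac{1}{- \frac{6529605}{4}} = -4 - \frac{4}{6529605} = - \frac{26118424}{6529605} \approx -4.0$)
$\left(G + Q\right) + 1582 = \left(i \sqrt{989} - \frac{26118424}{6529605}\right) + 1582 = \left(- \frac{26118424}{6529605} + i \sqrt{989}\right) + 1582 = \frac{10303716686}{6529605} + i \sqrt{989}$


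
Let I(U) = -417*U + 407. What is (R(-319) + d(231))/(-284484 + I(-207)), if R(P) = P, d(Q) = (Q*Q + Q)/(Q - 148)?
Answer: -2465/1492174 ≈ -0.0016520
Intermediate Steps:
d(Q) = (Q + Q**2)/(-148 + Q) (d(Q) = (Q**2 + Q)/(-148 + Q) = (Q + Q**2)/(-148 + Q))
I(U) = 407 - 417*U
(R(-319) + d(231))/(-284484 + I(-207)) = (-319 + 231*(1 + 231)/(-148 + 231))/(-284484 + (407 - 417*(-207))) = (-319 + 231*232/83)/(-284484 + (407 + 86319)) = (-319 + 231*(1/83)*232)/(-284484 + 86726) = (-319 + 53592/83)/(-197758) = (27115/83)*(-1/197758) = -2465/1492174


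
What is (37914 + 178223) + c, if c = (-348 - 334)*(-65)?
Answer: 260467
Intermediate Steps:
c = 44330 (c = -682*(-65) = 44330)
(37914 + 178223) + c = (37914 + 178223) + 44330 = 216137 + 44330 = 260467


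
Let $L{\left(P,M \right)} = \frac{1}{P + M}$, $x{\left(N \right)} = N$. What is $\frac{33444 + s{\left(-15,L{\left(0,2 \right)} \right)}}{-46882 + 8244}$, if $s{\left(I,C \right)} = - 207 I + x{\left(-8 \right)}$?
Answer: $- \frac{36541}{38638} \approx -0.94573$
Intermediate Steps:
$L{\left(P,M \right)} = \frac{1}{M + P}$
$s{\left(I,C \right)} = -8 - 207 I$ ($s{\left(I,C \right)} = - 207 I - 8 = -8 - 207 I$)
$\frac{33444 + s{\left(-15,L{\left(0,2 \right)} \right)}}{-46882 + 8244} = \frac{33444 - -3097}{-46882 + 8244} = \frac{33444 + \left(-8 + 3105\right)}{-38638} = \left(33444 + 3097\right) \left(- \frac{1}{38638}\right) = 36541 \left(- \frac{1}{38638}\right) = - \frac{36541}{38638}$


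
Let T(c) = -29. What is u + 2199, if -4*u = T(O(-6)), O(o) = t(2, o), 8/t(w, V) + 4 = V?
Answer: 8825/4 ≈ 2206.3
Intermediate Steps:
t(w, V) = 8/(-4 + V)
O(o) = 8/(-4 + o)
u = 29/4 (u = -1/4*(-29) = 29/4 ≈ 7.2500)
u + 2199 = 29/4 + 2199 = 8825/4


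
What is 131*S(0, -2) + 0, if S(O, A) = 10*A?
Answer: -2620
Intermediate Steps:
131*S(0, -2) + 0 = 131*(10*(-2)) + 0 = 131*(-20) + 0 = -2620 + 0 = -2620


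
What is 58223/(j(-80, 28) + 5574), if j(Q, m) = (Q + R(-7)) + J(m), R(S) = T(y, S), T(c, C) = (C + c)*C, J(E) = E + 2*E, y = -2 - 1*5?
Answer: 5293/516 ≈ 10.258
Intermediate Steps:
y = -7 (y = -2 - 5 = -7)
J(E) = 3*E
T(c, C) = C*(C + c)
R(S) = S*(-7 + S) (R(S) = S*(S - 7) = S*(-7 + S))
j(Q, m) = 98 + Q + 3*m (j(Q, m) = (Q - 7*(-7 - 7)) + 3*m = (Q - 7*(-14)) + 3*m = (Q + 98) + 3*m = (98 + Q) + 3*m = 98 + Q + 3*m)
58223/(j(-80, 28) + 5574) = 58223/((98 - 80 + 3*28) + 5574) = 58223/((98 - 80 + 84) + 5574) = 58223/(102 + 5574) = 58223/5676 = 58223*(1/5676) = 5293/516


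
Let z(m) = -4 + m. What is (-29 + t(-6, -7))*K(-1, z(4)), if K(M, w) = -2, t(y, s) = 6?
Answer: 46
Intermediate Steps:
(-29 + t(-6, -7))*K(-1, z(4)) = (-29 + 6)*(-2) = -23*(-2) = 46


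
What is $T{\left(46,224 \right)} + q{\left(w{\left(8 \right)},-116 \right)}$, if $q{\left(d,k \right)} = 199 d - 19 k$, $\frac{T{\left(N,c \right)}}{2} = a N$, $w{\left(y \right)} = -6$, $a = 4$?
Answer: $1378$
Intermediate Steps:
$T{\left(N,c \right)} = 8 N$ ($T{\left(N,c \right)} = 2 \cdot 4 N = 8 N$)
$q{\left(d,k \right)} = - 19 k + 199 d$
$T{\left(46,224 \right)} + q{\left(w{\left(8 \right)},-116 \right)} = 8 \cdot 46 + \left(\left(-19\right) \left(-116\right) + 199 \left(-6\right)\right) = 368 + \left(2204 - 1194\right) = 368 + 1010 = 1378$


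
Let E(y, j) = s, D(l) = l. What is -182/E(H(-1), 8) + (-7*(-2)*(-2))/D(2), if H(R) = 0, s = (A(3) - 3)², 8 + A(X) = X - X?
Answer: -1876/121 ≈ -15.504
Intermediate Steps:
A(X) = -8 (A(X) = -8 + (X - X) = -8 + 0 = -8)
s = 121 (s = (-8 - 3)² = (-11)² = 121)
E(y, j) = 121
-182/E(H(-1), 8) + (-7*(-2)*(-2))/D(2) = -182/121 + (-7*(-2)*(-2))/2 = -182*1/121 + (14*(-2))*(½) = -182/121 - 28*½ = -182/121 - 14 = -1876/121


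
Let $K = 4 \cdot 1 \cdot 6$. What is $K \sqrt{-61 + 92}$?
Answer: $24 \sqrt{31} \approx 133.63$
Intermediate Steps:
$K = 24$ ($K = 4 \cdot 6 = 24$)
$K \sqrt{-61 + 92} = 24 \sqrt{-61 + 92} = 24 \sqrt{31}$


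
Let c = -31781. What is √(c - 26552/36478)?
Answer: I*√10572545227465/18239 ≈ 178.27*I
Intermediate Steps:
√(c - 26552/36478) = √(-31781 - 26552/36478) = √(-31781 - 26552*1/36478) = √(-31781 - 13276/18239) = √(-579666935/18239) = I*√10572545227465/18239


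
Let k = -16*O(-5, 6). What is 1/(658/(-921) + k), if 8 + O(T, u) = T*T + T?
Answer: -921/177490 ≈ -0.0051890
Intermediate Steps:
O(T, u) = -8 + T + T**2 (O(T, u) = -8 + (T*T + T) = -8 + (T**2 + T) = -8 + (T + T**2) = -8 + T + T**2)
k = -192 (k = -16*(-8 - 5 + (-5)**2) = -16*(-8 - 5 + 25) = -16*12 = -192)
1/(658/(-921) + k) = 1/(658/(-921) - 192) = 1/(658*(-1/921) - 192) = 1/(-658/921 - 192) = 1/(-177490/921) = -921/177490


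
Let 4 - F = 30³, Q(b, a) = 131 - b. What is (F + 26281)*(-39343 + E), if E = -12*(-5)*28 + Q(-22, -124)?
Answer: 26819650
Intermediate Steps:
F = -26996 (F = 4 - 1*30³ = 4 - 1*27000 = 4 - 27000 = -26996)
E = 1833 (E = -12*(-5)*28 + (131 - 1*(-22)) = 60*28 + (131 + 22) = 1680 + 153 = 1833)
(F + 26281)*(-39343 + E) = (-26996 + 26281)*(-39343 + 1833) = -715*(-37510) = 26819650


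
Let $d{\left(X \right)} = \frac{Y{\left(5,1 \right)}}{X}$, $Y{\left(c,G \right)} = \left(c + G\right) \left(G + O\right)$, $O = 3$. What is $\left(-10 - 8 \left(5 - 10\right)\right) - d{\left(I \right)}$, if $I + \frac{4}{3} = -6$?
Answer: $\frac{366}{11} \approx 33.273$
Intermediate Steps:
$I = - \frac{22}{3}$ ($I = - \frac{4}{3} - 6 = - \frac{22}{3} \approx -7.3333$)
$Y{\left(c,G \right)} = \left(3 + G\right) \left(G + c\right)$ ($Y{\left(c,G \right)} = \left(c + G\right) \left(G + 3\right) = \left(G + c\right) \left(3 + G\right) = \left(3 + G\right) \left(G + c\right)$)
$d{\left(X \right)} = \frac{24}{X}$ ($d{\left(X \right)} = \frac{1^{2} + 3 \cdot 1 + 3 \cdot 5 + 1 \cdot 5}{X} = \frac{1 + 3 + 15 + 5}{X} = \frac{24}{X}$)
$\left(-10 - 8 \left(5 - 10\right)\right) - d{\left(I \right)} = \left(-10 - 8 \left(5 - 10\right)\right) - \frac{24}{- \frac{22}{3}} = \left(-10 - 8 \left(5 - 10\right)\right) - 24 \left(- \frac{3}{22}\right) = \left(-10 - -40\right) - - \frac{36}{11} = \left(-10 + 40\right) + \frac{36}{11} = 30 + \frac{36}{11} = \frac{366}{11}$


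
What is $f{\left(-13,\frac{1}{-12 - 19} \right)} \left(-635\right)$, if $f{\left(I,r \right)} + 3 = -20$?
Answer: $14605$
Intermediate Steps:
$f{\left(I,r \right)} = -23$ ($f{\left(I,r \right)} = -3 - 20 = -23$)
$f{\left(-13,\frac{1}{-12 - 19} \right)} \left(-635\right) = \left(-23\right) \left(-635\right) = 14605$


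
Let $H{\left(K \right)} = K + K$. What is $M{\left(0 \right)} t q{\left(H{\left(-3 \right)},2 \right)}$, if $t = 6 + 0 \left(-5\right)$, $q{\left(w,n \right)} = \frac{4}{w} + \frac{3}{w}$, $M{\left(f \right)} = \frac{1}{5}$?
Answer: $- \frac{7}{5} \approx -1.4$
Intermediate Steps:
$M{\left(f \right)} = \frac{1}{5}$
$H{\left(K \right)} = 2 K$
$q{\left(w,n \right)} = \frac{7}{w}$
$t = 6$ ($t = 6 + 0 = 6$)
$M{\left(0 \right)} t q{\left(H{\left(-3 \right)},2 \right)} = \frac{1}{5} \cdot 6 \frac{7}{2 \left(-3\right)} = \frac{6 \frac{7}{-6}}{5} = \frac{6 \cdot 7 \left(- \frac{1}{6}\right)}{5} = \frac{6}{5} \left(- \frac{7}{6}\right) = - \frac{7}{5}$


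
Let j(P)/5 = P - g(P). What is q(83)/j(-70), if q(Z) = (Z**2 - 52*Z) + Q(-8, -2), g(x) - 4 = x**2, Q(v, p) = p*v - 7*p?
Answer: -2603/24870 ≈ -0.10466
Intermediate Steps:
Q(v, p) = -7*p + p*v
g(x) = 4 + x**2
j(P) = -20 - 5*P**2 + 5*P (j(P) = 5*(P - (4 + P**2)) = 5*(P + (-4 - P**2)) = 5*(-4 + P - P**2) = -20 - 5*P**2 + 5*P)
q(Z) = 30 + Z**2 - 52*Z (q(Z) = (Z**2 - 52*Z) - 2*(-7 - 8) = (Z**2 - 52*Z) - 2*(-15) = (Z**2 - 52*Z) + 30 = 30 + Z**2 - 52*Z)
q(83)/j(-70) = (30 + 83**2 - 52*83)/(-20 - 5*(-70)**2 + 5*(-70)) = (30 + 6889 - 4316)/(-20 - 5*4900 - 350) = 2603/(-20 - 24500 - 350) = 2603/(-24870) = 2603*(-1/24870) = -2603/24870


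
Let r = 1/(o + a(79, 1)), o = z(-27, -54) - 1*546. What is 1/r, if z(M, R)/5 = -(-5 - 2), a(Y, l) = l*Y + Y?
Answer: -353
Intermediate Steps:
a(Y, l) = Y + Y*l (a(Y, l) = Y*l + Y = Y + Y*l)
z(M, R) = 35 (z(M, R) = 5*(-(-5 - 2)) = 5*(-1*(-7)) = 5*7 = 35)
o = -511 (o = 35 - 1*546 = 35 - 546 = -511)
r = -1/353 (r = 1/(-511 + 79*(1 + 1)) = 1/(-511 + 79*2) = 1/(-511 + 158) = 1/(-353) = -1/353 ≈ -0.0028329)
1/r = 1/(-1/353) = -353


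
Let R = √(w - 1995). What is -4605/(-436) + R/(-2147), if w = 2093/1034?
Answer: 4605/436 - I*√2130802058/2219998 ≈ 10.562 - 0.020793*I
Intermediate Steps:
w = 2093/1034 (w = 2093*(1/1034) = 2093/1034 ≈ 2.0242)
R = I*√2130802058/1034 (R = √(2093/1034 - 1995) = √(-2060737/1034) = I*√2130802058/1034 ≈ 44.643*I)
-4605/(-436) + R/(-2147) = -4605/(-436) + (I*√2130802058/1034)/(-2147) = -4605*(-1/436) + (I*√2130802058/1034)*(-1/2147) = 4605/436 - I*√2130802058/2219998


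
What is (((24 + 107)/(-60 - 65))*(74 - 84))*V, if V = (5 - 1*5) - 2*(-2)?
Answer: 1048/25 ≈ 41.920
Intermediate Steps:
V = 4 (V = (5 - 5) + 4 = 0 + 4 = 4)
(((24 + 107)/(-60 - 65))*(74 - 84))*V = (((24 + 107)/(-60 - 65))*(74 - 84))*4 = ((131/(-125))*(-10))*4 = ((131*(-1/125))*(-10))*4 = -131/125*(-10)*4 = (262/25)*4 = 1048/25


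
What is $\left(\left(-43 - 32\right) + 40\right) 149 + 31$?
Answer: $-5184$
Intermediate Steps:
$\left(\left(-43 - 32\right) + 40\right) 149 + 31 = \left(-75 + 40\right) 149 + 31 = \left(-35\right) 149 + 31 = -5215 + 31 = -5184$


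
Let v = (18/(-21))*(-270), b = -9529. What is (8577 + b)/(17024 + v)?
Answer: -1666/30197 ≈ -0.055171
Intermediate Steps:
v = 1620/7 (v = (18*(-1/21))*(-270) = -6/7*(-270) = 1620/7 ≈ 231.43)
(8577 + b)/(17024 + v) = (8577 - 9529)/(17024 + 1620/7) = -952/120788/7 = -952*7/120788 = -1666/30197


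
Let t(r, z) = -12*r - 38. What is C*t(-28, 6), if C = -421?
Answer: -125458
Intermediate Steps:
t(r, z) = -38 - 12*r
C*t(-28, 6) = -421*(-38 - 12*(-28)) = -421*(-38 + 336) = -421*298 = -125458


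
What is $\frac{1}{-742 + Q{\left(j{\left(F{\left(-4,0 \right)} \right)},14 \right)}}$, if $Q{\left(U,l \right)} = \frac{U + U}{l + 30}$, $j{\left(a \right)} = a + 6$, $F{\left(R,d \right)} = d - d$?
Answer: $- \frac{11}{8159} \approx -0.0013482$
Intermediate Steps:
$F{\left(R,d \right)} = 0$
$j{\left(a \right)} = 6 + a$
$Q{\left(U,l \right)} = \frac{2 U}{30 + l}$
$\frac{1}{-742 + Q{\left(j{\left(F{\left(-4,0 \right)} \right)},14 \right)}} = \frac{1}{-742 + \frac{2 \left(6 + 0\right)}{30 + 14}} = \frac{1}{-742 + 2 \cdot 6 \cdot \frac{1}{44}} = \frac{1}{-742 + \frac{3}{11}} = \frac{1}{- \frac{8159}{11}} = - \frac{11}{8159}$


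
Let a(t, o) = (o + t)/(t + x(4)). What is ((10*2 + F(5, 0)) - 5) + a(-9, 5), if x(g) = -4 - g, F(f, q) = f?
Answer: 344/17 ≈ 20.235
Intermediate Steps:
a(t, o) = (o + t)/(-8 + t) (a(t, o) = (o + t)/(t + (-4 - 1*4)) = (o + t)/(t + (-4 - 4)) = (o + t)/(t - 8) = (o + t)/(-8 + t))
((10*2 + F(5, 0)) - 5) + a(-9, 5) = ((10*2 + 5) - 5) + (5 - 9)/(-8 - 9) = ((20 + 5) - 5) - 4/(-17) = (25 - 5) - 1/17*(-4) = 20 + 4/17 = 344/17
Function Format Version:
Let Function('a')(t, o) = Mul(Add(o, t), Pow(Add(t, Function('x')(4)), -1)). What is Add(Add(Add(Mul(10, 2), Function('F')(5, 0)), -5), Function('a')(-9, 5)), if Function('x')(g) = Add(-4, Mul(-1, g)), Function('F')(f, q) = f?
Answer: Rational(344, 17) ≈ 20.235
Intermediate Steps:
Function('a')(t, o) = Mul(Pow(Add(-8, t), -1), Add(o, t)) (Function('a')(t, o) = Mul(Add(o, t), Pow(Add(t, Add(-4, Mul(-1, 4))), -1)) = Mul(Add(o, t), Pow(Add(t, Add(-4, -4)), -1)) = Mul(Add(o, t), Pow(Add(t, -8), -1)) = Mul(Add(o, t), Pow(Add(-8, t), -1)) = Mul(Pow(Add(-8, t), -1), Add(o, t)))
Add(Add(Add(Mul(10, 2), Function('F')(5, 0)), -5), Function('a')(-9, 5)) = Add(Add(Add(Mul(10, 2), 5), -5), Mul(Pow(Add(-8, -9), -1), Add(5, -9))) = Add(Add(Add(20, 5), -5), Mul(Pow(-17, -1), -4)) = Add(Add(25, -5), Mul(Rational(-1, 17), -4)) = Add(20, Rational(4, 17)) = Rational(344, 17)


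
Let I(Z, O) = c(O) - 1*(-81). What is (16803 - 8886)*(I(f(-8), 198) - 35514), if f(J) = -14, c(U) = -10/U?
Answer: -9257274208/33 ≈ -2.8052e+8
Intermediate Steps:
I(Z, O) = 81 - 10/O (I(Z, O) = -10/O - 1*(-81) = -10/O + 81 = 81 - 10/O)
(16803 - 8886)*(I(f(-8), 198) - 35514) = (16803 - 8886)*((81 - 10/198) - 35514) = 7917*((81 - 10*1/198) - 35514) = 7917*((81 - 5/99) - 35514) = 7917*(8014/99 - 35514) = 7917*(-3507872/99) = -9257274208/33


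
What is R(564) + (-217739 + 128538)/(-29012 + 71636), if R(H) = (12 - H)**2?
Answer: 12987614095/42624 ≈ 3.0470e+5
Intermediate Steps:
R(564) + (-217739 + 128538)/(-29012 + 71636) = (-12 + 564)**2 + (-217739 + 128538)/(-29012 + 71636) = 552**2 - 89201/42624 = 304704 - 89201*1/42624 = 304704 - 89201/42624 = 12987614095/42624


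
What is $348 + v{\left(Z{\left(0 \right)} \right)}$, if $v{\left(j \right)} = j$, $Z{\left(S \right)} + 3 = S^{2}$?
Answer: $345$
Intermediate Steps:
$Z{\left(S \right)} = -3 + S^{2}$
$348 + v{\left(Z{\left(0 \right)} \right)} = 348 - \left(3 - 0^{2}\right) = 348 + \left(-3 + 0\right) = 348 - 3 = 345$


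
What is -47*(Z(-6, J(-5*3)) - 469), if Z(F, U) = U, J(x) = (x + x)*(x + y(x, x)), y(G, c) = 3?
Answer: 5123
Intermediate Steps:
J(x) = 2*x*(3 + x) (J(x) = (x + x)*(x + 3) = (2*x)*(3 + x) = 2*x*(3 + x))
-47*(Z(-6, J(-5*3)) - 469) = -47*(2*(-5*3)*(3 - 5*3) - 469) = -47*(2*(-15)*(3 - 15) - 469) = -47*(2*(-15)*(-12) - 469) = -47*(360 - 469) = -47*(-109) = 5123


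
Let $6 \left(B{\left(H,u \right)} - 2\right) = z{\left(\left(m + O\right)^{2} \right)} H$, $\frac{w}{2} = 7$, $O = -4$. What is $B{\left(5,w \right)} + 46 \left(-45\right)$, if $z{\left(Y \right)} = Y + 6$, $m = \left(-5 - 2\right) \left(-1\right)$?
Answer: $- \frac{4111}{2} \approx -2055.5$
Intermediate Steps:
$w = 14$ ($w = 2 \cdot 7 = 14$)
$m = 7$ ($m = \left(-7\right) \left(-1\right) = 7$)
$z{\left(Y \right)} = 6 + Y$
$B{\left(H,u \right)} = 2 + \frac{5 H}{2}$ ($B{\left(H,u \right)} = 2 + \frac{\left(6 + \left(7 - 4\right)^{2}\right) H}{6} = 2 + \frac{\left(6 + 3^{2}\right) H}{6} = 2 + \frac{\left(6 + 9\right) H}{6} = 2 + \frac{15 H}{6} = 2 + \frac{5 H}{2}$)
$B{\left(5,w \right)} + 46 \left(-45\right) = \left(2 + \frac{5}{2} \cdot 5\right) + 46 \left(-45\right) = \left(2 + \frac{25}{2}\right) - 2070 = \frac{29}{2} - 2070 = - \frac{4111}{2}$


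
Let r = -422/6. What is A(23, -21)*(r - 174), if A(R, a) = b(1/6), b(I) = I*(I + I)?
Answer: -733/54 ≈ -13.574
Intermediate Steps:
b(I) = 2*I² (b(I) = I*(2*I) = 2*I²)
A(R, a) = 1/18 (A(R, a) = 2*(1/6)² = 2*(⅙)² = 2*(1/36) = 1/18)
r = -211/3 (r = -422*⅙ = -211/3 ≈ -70.333)
A(23, -21)*(r - 174) = (-211/3 - 174)/18 = (1/18)*(-733/3) = -733/54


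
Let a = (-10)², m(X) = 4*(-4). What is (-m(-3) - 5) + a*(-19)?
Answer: -1889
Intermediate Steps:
m(X) = -16
a = 100
(-m(-3) - 5) + a*(-19) = (-1*(-16) - 5) + 100*(-19) = (16 - 5) - 1900 = 11 - 1900 = -1889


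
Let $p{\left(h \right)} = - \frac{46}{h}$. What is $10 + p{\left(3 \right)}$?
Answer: $- \frac{16}{3} \approx -5.3333$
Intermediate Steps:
$10 + p{\left(3 \right)} = 10 - \frac{46}{3} = - \frac{16}{3}$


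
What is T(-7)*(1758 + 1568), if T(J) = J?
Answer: -23282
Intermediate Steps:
T(-7)*(1758 + 1568) = -7*(1758 + 1568) = -7*3326 = -23282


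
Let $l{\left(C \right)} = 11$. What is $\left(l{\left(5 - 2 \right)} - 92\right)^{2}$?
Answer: $6561$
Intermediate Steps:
$\left(l{\left(5 - 2 \right)} - 92\right)^{2} = \left(11 - 92\right)^{2} = \left(-81\right)^{2} = 6561$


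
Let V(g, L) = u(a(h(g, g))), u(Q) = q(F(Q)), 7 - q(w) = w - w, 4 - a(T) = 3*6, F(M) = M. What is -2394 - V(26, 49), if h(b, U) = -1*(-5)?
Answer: -2401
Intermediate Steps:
h(b, U) = 5
a(T) = -14 (a(T) = 4 - 3*6 = 4 - 1*18 = 4 - 18 = -14)
q(w) = 7 (q(w) = 7 - (w - w) = 7 - 1*0 = 7 + 0 = 7)
u(Q) = 7
V(g, L) = 7
-2394 - V(26, 49) = -2394 - 1*7 = -2394 - 7 = -2401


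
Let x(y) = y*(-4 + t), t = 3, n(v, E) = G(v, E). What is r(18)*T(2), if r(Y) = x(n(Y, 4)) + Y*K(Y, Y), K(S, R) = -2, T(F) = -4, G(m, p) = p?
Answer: 160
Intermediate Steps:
n(v, E) = E
x(y) = -y (x(y) = y*(-4 + 3) = y*(-1) = -y)
r(Y) = -4 - 2*Y (r(Y) = -1*4 + Y*(-2) = -4 - 2*Y)
r(18)*T(2) = (-4 - 2*18)*(-4) = (-4 - 36)*(-4) = -40*(-4) = 160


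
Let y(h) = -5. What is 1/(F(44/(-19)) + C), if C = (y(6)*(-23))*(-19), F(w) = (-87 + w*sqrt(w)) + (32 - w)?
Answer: -3837069/8586170012 + 209*I*sqrt(209)/4293085006 ≈ -0.00044689 + 7.038e-7*I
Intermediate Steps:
F(w) = -55 + w**(3/2) - w (F(w) = (-87 + w**(3/2)) + (32 - w) = -55 + w**(3/2) - w)
C = -2185 (C = -5*(-23)*(-19) = 115*(-19) = -2185)
1/(F(44/(-19)) + C) = 1/((-55 + (44/(-19))**(3/2) - 44/(-19)) - 2185) = 1/((-55 + (44*(-1/19))**(3/2) - 44*(-1)/19) - 2185) = 1/((-55 + (-44/19)**(3/2) - 1*(-44/19)) - 2185) = 1/((-55 - 88*I*sqrt(209)/361 + 44/19) - 2185) = 1/((-1001/19 - 88*I*sqrt(209)/361) - 2185) = 1/(-42516/19 - 88*I*sqrt(209)/361)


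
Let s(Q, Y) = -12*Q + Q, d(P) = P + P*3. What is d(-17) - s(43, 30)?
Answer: 405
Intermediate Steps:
d(P) = 4*P (d(P) = P + 3*P = 4*P)
s(Q, Y) = -11*Q
d(-17) - s(43, 30) = 4*(-17) - (-11)*43 = -68 - 1*(-473) = -68 + 473 = 405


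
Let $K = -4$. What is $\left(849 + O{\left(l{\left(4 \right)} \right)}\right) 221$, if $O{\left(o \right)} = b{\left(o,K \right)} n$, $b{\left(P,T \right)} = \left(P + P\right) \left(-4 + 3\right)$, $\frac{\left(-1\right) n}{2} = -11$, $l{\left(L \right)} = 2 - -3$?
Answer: $139009$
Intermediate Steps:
$l{\left(L \right)} = 5$ ($l{\left(L \right)} = 2 + 3 = 5$)
$n = 22$ ($n = \left(-2\right) \left(-11\right) = 22$)
$b{\left(P,T \right)} = - 2 P$ ($b{\left(P,T \right)} = 2 P \left(-1\right) = - 2 P$)
$O{\left(o \right)} = - 44 o$ ($O{\left(o \right)} = - 2 o 22 = - 44 o$)
$\left(849 + O{\left(l{\left(4 \right)} \right)}\right) 221 = \left(849 - 220\right) 221 = 629 \cdot 221 = 139009$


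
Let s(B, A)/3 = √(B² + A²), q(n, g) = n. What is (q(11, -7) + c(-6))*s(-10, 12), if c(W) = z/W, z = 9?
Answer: 57*√61 ≈ 445.18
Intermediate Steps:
c(W) = 9/W
s(B, A) = 3*√(A² + B²) (s(B, A) = 3*√(B² + A²) = 3*√(A² + B²))
(q(11, -7) + c(-6))*s(-10, 12) = (11 + 9/(-6))*(3*√(12² + (-10)²)) = (11 + 9*(-⅙))*(3*√(144 + 100)) = (11 - 3/2)*(3*√244) = 19*(3*(2*√61))/2 = 19*(6*√61)/2 = 57*√61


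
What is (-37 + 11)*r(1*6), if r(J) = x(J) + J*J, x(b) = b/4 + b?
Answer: -1131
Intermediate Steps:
x(b) = 5*b/4 (x(b) = b/4 + b = 5*b/4)
r(J) = J² + 5*J/4 (r(J) = 5*J/4 + J*J = 5*J/4 + J² = J² + 5*J/4)
(-37 + 11)*r(1*6) = (-37 + 11)*((1*6)*(5 + 4*(1*6))/4) = -13*6*(5 + 4*6)/2 = -13*6*(5 + 24)/2 = -13*6*29/2 = -26*87/2 = -1131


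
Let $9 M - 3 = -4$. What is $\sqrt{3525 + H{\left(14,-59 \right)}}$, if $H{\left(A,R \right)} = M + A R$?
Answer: $\frac{\sqrt{24290}}{3} \approx 51.951$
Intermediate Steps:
$M = - \frac{1}{9}$ ($M = \frac{1}{3} + \frac{1}{9} \left(-4\right) = \frac{1}{3} - \frac{4}{9} = - \frac{1}{9} \approx -0.11111$)
$H{\left(A,R \right)} = - \frac{1}{9} + A R$
$\sqrt{3525 + H{\left(14,-59 \right)}} = \sqrt{3525 + \left(- \frac{1}{9} + 14 \left(-59\right)\right)} = \sqrt{3525 - \frac{7435}{9}} = \sqrt{\frac{24290}{9}} = \frac{\sqrt{24290}}{3}$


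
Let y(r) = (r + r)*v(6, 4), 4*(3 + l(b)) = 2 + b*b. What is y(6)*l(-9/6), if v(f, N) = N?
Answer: -93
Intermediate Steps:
l(b) = -5/2 + b**2/4 (l(b) = -3 + (2 + b*b)/4 = -3 + (2 + b**2)/4 = -3 + (1/2 + b**2/4) = -5/2 + b**2/4)
y(r) = 8*r (y(r) = (r + r)*4 = (2*r)*4 = 8*r)
y(6)*l(-9/6) = (8*6)*(-5/2 + (-9/6)**2/4) = 48*(-5/2 + (-9*1/6)**2/4) = 48*(-5/2 + (-3/2)**2/4) = 48*(-5/2 + (1/4)*(9/4)) = 48*(-5/2 + 9/16) = 48*(-31/16) = -93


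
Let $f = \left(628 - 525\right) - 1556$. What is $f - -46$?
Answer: $-1407$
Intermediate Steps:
$f = -1453$ ($f = 103 - 1556 = -1453$)
$f - -46 = -1453 - -46 = -1453 + 46 = -1407$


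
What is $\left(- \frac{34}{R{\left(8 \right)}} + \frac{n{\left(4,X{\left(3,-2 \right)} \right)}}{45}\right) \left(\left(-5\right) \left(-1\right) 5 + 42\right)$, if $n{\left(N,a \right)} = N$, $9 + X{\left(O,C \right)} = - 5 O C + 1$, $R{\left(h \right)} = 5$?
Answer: $- \frac{20234}{45} \approx -449.64$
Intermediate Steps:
$X{\left(O,C \right)} = -8 - 5 C O$ ($X{\left(O,C \right)} = -9 + \left(- 5 O C + 1\right) = -9 - \left(-1 + 5 C O\right) = -8 - 5 C O$)
$\left(- \frac{34}{R{\left(8 \right)}} + \frac{n{\left(4,X{\left(3,-2 \right)} \right)}}{45}\right) \left(\left(-5\right) \left(-1\right) 5 + 42\right) = \left(- \frac{34}{5} + \frac{4}{45}\right) \left(\left(-5\right) \left(-1\right) 5 + 42\right) = \left(\left(-34\right) \frac{1}{5} + 4 \cdot \frac{1}{45}\right) \left(5 \cdot 5 + 42\right) = \left(- \frac{34}{5} + \frac{4}{45}\right) \left(25 + 42\right) = \left(- \frac{302}{45}\right) 67 = - \frac{20234}{45}$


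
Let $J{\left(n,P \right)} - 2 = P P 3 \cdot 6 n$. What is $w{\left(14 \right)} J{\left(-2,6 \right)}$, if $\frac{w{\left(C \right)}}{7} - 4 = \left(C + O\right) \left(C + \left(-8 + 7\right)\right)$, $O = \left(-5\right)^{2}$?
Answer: $-4628638$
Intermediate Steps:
$O = 25$
$J{\left(n,P \right)} = 2 + 18 n P^{2}$ ($J{\left(n,P \right)} = 2 + P P 3 \cdot 6 n = 2 + P^{2} \cdot 3 \cdot 6 n = 2 + 3 P^{2} \cdot 6 n = 2 + 18 P^{2} n = 2 + 18 n P^{2}$)
$w{\left(C \right)} = 28 + 7 \left(-1 + C\right) \left(25 + C\right)$ ($w{\left(C \right)} = 28 + 7 \left(C + 25\right) \left(C + \left(-8 + 7\right)\right) = 28 + 7 \left(25 + C\right) \left(C - 1\right) = 28 + 7 \left(25 + C\right) \left(-1 + C\right) = 28 + 7 \left(-1 + C\right) \left(25 + C\right)$)
$w{\left(14 \right)} J{\left(-2,6 \right)} = \left(-147 + 7 \cdot 14^{2} + 168 \cdot 14\right) \left(2 + 18 \left(-2\right) 6^{2}\right) = \left(-147 + 7 \cdot 196 + 2352\right) \left(2 + 18 \left(-2\right) 36\right) = \left(-147 + 1372 + 2352\right) \left(2 - 1296\right) = 3577 \left(-1294\right) = -4628638$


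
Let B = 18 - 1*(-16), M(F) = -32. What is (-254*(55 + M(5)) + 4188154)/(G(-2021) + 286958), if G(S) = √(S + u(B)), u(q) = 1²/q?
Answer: 40805028154464/2799726456689 - 4182312*I*√2336242/2799726456689 ≈ 14.575 - 0.0022833*I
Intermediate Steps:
B = 34 (B = 18 + 16 = 34)
u(q) = 1/q
G(S) = √(1/34 + S) (G(S) = √(S + 1/34) = √(1/34 + S))
(-254*(55 + M(5)) + 4188154)/(G(-2021) + 286958) = (-254*(55 - 32) + 4188154)/(√(34 + 1156*(-2021))/34 + 286958) = (-254*23 + 4188154)/(√(34 - 2336276)/34 + 286958) = (-5842 + 4188154)/(√(-2336242)/34 + 286958) = 4182312/((I*√2336242)/34 + 286958) = 4182312/(I*√2336242/34 + 286958) = 4182312/(286958 + I*√2336242/34)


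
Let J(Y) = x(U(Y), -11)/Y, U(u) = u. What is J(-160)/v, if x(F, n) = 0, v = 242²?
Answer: 0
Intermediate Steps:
v = 58564
J(Y) = 0 (J(Y) = 0/Y = 0)
J(-160)/v = 0/58564 = 0*(1/58564) = 0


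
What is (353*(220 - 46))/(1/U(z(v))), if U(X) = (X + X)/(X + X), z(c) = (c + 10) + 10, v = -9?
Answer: 61422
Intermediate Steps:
z(c) = 20 + c (z(c) = (10 + c) + 10 = 20 + c)
U(X) = 1 (U(X) = (2*X)/((2*X)) = (2*X)*(1/(2*X)) = 1)
(353*(220 - 46))/(1/U(z(v))) = (353*(220 - 46))/(1/1) = (353*174)/1 = 61422*1 = 61422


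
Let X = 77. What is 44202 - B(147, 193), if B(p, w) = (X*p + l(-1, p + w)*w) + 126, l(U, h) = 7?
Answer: 31406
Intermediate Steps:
B(p, w) = 126 + 7*w + 77*p (B(p, w) = (77*p + 7*w) + 126 = (7*w + 77*p) + 126 = 126 + 7*w + 77*p)
44202 - B(147, 193) = 44202 - (126 + 7*193 + 77*147) = 44202 - (126 + 1351 + 11319) = 44202 - 1*12796 = 44202 - 12796 = 31406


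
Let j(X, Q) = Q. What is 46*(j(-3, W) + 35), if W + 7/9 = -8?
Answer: 10856/9 ≈ 1206.2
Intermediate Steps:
W = -79/9 (W = -7/9 - 8 = -79/9 ≈ -8.7778)
46*(j(-3, W) + 35) = 46*(-79/9 + 35) = 46*(236/9) = 10856/9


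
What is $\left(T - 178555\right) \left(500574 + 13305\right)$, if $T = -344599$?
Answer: $-268837854366$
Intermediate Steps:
$\left(T - 178555\right) \left(500574 + 13305\right) = \left(-344599 - 178555\right) \left(500574 + 13305\right) = \left(-523154\right) 513879 = -268837854366$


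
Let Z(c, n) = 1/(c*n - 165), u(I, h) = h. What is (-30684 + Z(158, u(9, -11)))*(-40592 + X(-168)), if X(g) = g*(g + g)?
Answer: -925858049968/1903 ≈ -4.8653e+8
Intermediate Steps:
Z(c, n) = 1/(-165 + c*n)
X(g) = 2*g**2 (X(g) = g*(2*g) = 2*g**2)
(-30684 + Z(158, u(9, -11)))*(-40592 + X(-168)) = (-30684 + 1/(-165 + 158*(-11)))*(-40592 + 2*(-168)**2) = (-30684 + 1/(-165 - 1738))*(-40592 + 2*28224) = (-30684 + 1/(-1903))*(-40592 + 56448) = (-30684 - 1/1903)*15856 = -58391653/1903*15856 = -925858049968/1903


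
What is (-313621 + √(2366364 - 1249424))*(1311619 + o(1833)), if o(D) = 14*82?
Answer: -411711299307 + 2625534*√279235 ≈ -4.1032e+11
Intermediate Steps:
o(D) = 1148
(-313621 + √(2366364 - 1249424))*(1311619 + o(1833)) = (-313621 + √(2366364 - 1249424))*(1311619 + 1148) = (-313621 + √1116940)*1312767 = (-313621 + 2*√279235)*1312767 = -411711299307 + 2625534*√279235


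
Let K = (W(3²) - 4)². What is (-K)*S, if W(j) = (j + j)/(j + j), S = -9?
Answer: 81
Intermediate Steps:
W(j) = 1 (W(j) = (2*j)/((2*j)) = (2*j)*(1/(2*j)) = 1)
K = 9 (K = (1 - 4)² = (-3)² = 9)
(-K)*S = -1*9*(-9) = -9*(-9) = 81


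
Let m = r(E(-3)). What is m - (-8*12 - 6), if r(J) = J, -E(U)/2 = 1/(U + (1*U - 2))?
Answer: 409/4 ≈ 102.25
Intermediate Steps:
E(U) = -2/(-2 + 2*U) (E(U) = -2/(U + (1*U - 2)) = -2/(U + (U - 2)) = -2/(U + (-2 + U)) = -2/(-2 + 2*U))
m = 1/4 (m = -1/(-1 - 3) = -1/(-4) = -1*(-1/4) = 1/4 ≈ 0.25000)
m - (-8*12 - 6) = 1/4 - (-8*12 - 6) = 1/4 - (-96 - 6) = 1/4 - 1*(-102) = 1/4 + 102 = 409/4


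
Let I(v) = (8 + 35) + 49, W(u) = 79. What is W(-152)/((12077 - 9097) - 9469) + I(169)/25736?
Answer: -359039/41750226 ≈ -0.0085997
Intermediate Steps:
I(v) = 92 (I(v) = 43 + 49 = 92)
W(-152)/((12077 - 9097) - 9469) + I(169)/25736 = 79/((12077 - 9097) - 9469) + 92/25736 = 79/(2980 - 9469) + 92*(1/25736) = 79/(-6489) + 23/6434 = 79*(-1/6489) + 23/6434 = -79/6489 + 23/6434 = -359039/41750226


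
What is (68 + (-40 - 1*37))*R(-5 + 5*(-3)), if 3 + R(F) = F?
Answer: 207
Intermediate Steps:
R(F) = -3 + F
(68 + (-40 - 1*37))*R(-5 + 5*(-3)) = (68 + (-40 - 1*37))*(-3 + (-5 + 5*(-3))) = (68 + (-40 - 37))*(-3 + (-5 - 15)) = (68 - 77)*(-3 - 20) = -9*(-23) = 207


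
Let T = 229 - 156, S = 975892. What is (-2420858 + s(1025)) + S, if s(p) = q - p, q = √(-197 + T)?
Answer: -1445991 + 2*I*√31 ≈ -1.446e+6 + 11.136*I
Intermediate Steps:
T = 73
q = 2*I*√31 (q = √(-197 + 73) = √(-124) = 2*I*√31 ≈ 11.136*I)
s(p) = -p + 2*I*√31 (s(p) = 2*I*√31 - p = -p + 2*I*√31)
(-2420858 + s(1025)) + S = (-2420858 + (-1*1025 + 2*I*√31)) + 975892 = (-2420858 + (-1025 + 2*I*√31)) + 975892 = (-2421883 + 2*I*√31) + 975892 = -1445991 + 2*I*√31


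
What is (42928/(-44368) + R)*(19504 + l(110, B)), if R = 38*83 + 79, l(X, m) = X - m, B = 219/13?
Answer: 2283294535038/36049 ≈ 6.3339e+7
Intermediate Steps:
B = 219/13 (B = 219*(1/13) = 219/13 ≈ 16.846)
R = 3233 (R = 3154 + 79 = 3233)
(42928/(-44368) + R)*(19504 + l(110, B)) = (42928/(-44368) + 3233)*(19504 + (110 - 1*219/13)) = (42928*(-1/44368) + 3233)*(19504 + (110 - 219/13)) = (-2683/2773 + 3233)*(19504 + 1211/13) = (8962426/2773)*(254763/13) = 2283294535038/36049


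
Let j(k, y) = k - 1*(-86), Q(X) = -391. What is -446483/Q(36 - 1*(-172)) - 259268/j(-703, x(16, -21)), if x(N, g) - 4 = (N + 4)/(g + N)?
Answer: 376853799/241247 ≈ 1562.1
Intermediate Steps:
x(N, g) = 4 + (4 + N)/(N + g) (x(N, g) = 4 + (N + 4)/(g + N) = 4 + (4 + N)/(N + g))
j(k, y) = 86 + k (j(k, y) = k + 86 = 86 + k)
-446483/Q(36 - 1*(-172)) - 259268/j(-703, x(16, -21)) = -446483/(-391) - 259268/(86 - 703) = -446483*(-1/391) - 259268/(-617) = 446483/391 - 259268*(-1/617) = 446483/391 + 259268/617 = 376853799/241247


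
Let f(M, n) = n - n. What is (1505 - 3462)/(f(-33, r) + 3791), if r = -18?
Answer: -1957/3791 ≈ -0.51622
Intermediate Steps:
f(M, n) = 0
(1505 - 3462)/(f(-33, r) + 3791) = (1505 - 3462)/(0 + 3791) = -1957/3791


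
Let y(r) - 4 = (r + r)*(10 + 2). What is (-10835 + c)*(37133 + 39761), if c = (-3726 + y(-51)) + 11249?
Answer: -348483608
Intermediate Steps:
y(r) = 4 + 24*r (y(r) = 4 + (r + r)*(10 + 2) = 4 + (2*r)*12 = 4 + 24*r)
c = 6303 (c = (-3726 + (4 + 24*(-51))) + 11249 = (-3726 + (4 - 1224)) + 11249 = (-3726 - 1220) + 11249 = -4946 + 11249 = 6303)
(-10835 + c)*(37133 + 39761) = (-10835 + 6303)*(37133 + 39761) = -4532*76894 = -348483608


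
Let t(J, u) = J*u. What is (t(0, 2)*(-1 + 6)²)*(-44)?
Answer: 0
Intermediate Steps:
(t(0, 2)*(-1 + 6)²)*(-44) = ((0*2)*(-1 + 6)²)*(-44) = (0*5²)*(-44) = (0*25)*(-44) = 0*(-44) = 0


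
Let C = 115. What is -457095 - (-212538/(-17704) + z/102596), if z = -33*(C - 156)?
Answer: -51891919596915/113522474 ≈ -4.5711e+5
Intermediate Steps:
z = 1353 (z = -33*(115 - 156) = -33*(-41) = 1353)
-457095 - (-212538/(-17704) + z/102596) = -457095 - (-212538/(-17704) + 1353/102596) = -457095 - (-212538*(-1/17704) + 1353*(1/102596)) = -457095 - (106269/8852 + 1353/102596) = -457095 - 1*1364343885/113522474 = -457095 - 1364343885/113522474 = -51891919596915/113522474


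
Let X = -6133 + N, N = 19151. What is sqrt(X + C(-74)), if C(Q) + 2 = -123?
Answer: sqrt(12893) ≈ 113.55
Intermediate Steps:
C(Q) = -125 (C(Q) = -2 - 123 = -125)
X = 13018 (X = -6133 + 19151 = 13018)
sqrt(X + C(-74)) = sqrt(13018 - 125) = sqrt(12893)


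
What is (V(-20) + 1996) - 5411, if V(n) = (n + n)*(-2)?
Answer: -3335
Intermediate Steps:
V(n) = -4*n (V(n) = (2*n)*(-2) = -4*n)
(V(-20) + 1996) - 5411 = (-4*(-20) + 1996) - 5411 = (80 + 1996) - 5411 = 2076 - 5411 = -3335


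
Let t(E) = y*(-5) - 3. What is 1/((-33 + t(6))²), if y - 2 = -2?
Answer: 1/1296 ≈ 0.00077160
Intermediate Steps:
y = 0 (y = 2 - 2 = 0)
t(E) = -3 (t(E) = 0*(-5) - 3 = 0 - 3 = -3)
1/((-33 + t(6))²) = 1/((-33 - 3)²) = 1/((-36)²) = 1/1296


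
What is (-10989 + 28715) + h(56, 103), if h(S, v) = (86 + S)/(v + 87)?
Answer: 1684041/95 ≈ 17727.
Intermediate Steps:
h(S, v) = (86 + S)/(87 + v)
(-10989 + 28715) + h(56, 103) = (-10989 + 28715) + (86 + 56)/(87 + 103) = 17726 + 142/190 = 17726 + (1/190)*142 = 17726 + 71/95 = 1684041/95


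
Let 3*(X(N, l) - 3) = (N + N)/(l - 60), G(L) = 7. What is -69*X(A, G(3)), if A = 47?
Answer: -8809/53 ≈ -166.21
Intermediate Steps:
X(N, l) = 3 + 2*N/(3*(-60 + l)) (X(N, l) = 3 + ((N + N)/(l - 60))/3 = 3 + ((2*N)/(-60 + l))/3 = 3 + (2*N/(-60 + l))/3 = 3 + 2*N/(3*(-60 + l)))
-69*X(A, G(3)) = -23*(-540 + 2*47 + 9*7)/(-60 + 7) = -23*(-540 + 94 + 63)/(-53) = -23*(-1)*(-383)/53 = -69*383/159 = -8809/53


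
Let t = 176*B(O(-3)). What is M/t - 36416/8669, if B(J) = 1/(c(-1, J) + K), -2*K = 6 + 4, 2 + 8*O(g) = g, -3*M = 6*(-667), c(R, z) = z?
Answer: -285836899/6102976 ≈ -46.836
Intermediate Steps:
M = 1334 (M = -2*(-667) = -⅓*(-4002) = 1334)
O(g) = -¼ + g/8
K = -5 (K = -(6 + 4)/2 = -½*10 = -5)
B(J) = 1/(-5 + J) (B(J) = 1/(J - 5) = 1/(-5 + J))
t = -1408/45 (t = 176/(-5 + (-¼ + (⅛)*(-3))) = 176/(-5 + (-¼ - 3/8)) = 176/(-5 - 5/8) = 176/(-45/8) = 176*(-8/45) = -1408/45 ≈ -31.289)
M/t - 36416/8669 = 1334/(-1408/45) - 36416/8669 = 1334*(-45/1408) - 36416*1/8669 = -30015/704 - 36416/8669 = -285836899/6102976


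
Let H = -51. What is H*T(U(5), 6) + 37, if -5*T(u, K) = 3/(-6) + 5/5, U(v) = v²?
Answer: 421/10 ≈ 42.100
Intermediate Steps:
T(u, K) = -⅒ (T(u, K) = -(3/(-6) + 5/5)/5 = -(3*(-⅙) + 5*(⅕))/5 = -(-½ + 1)/5 = -⅕*½ = -⅒)
H*T(U(5), 6) + 37 = -51*(-⅒) + 37 = 51/10 + 37 = 421/10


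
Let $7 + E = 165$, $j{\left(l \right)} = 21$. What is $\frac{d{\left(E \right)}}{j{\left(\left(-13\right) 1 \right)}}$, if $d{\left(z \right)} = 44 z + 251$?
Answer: $343$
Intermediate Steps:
$E = 158$ ($E = -7 + 165 = 158$)
$d{\left(z \right)} = 251 + 44 z$
$\frac{d{\left(E \right)}}{j{\left(\left(-13\right) 1 \right)}} = \frac{251 + 44 \cdot 158}{21} = \left(251 + 6952\right) \frac{1}{21} = 7203 \cdot \frac{1}{21} = 343$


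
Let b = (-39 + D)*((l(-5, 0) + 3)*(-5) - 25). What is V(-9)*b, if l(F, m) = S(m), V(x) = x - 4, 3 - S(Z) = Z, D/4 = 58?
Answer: 137995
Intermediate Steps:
D = 232 (D = 4*58 = 232)
S(Z) = 3 - Z
V(x) = -4 + x
l(F, m) = 3 - m
b = -10615 (b = (-39 + 232)*(((3 - 1*0) + 3)*(-5) - 25) = 193*(((3 + 0) + 3)*(-5) - 25) = 193*((3 + 3)*(-5) - 25) = 193*(6*(-5) - 25) = 193*(-30 - 25) = 193*(-55) = -10615)
V(-9)*b = (-4 - 9)*(-10615) = -13*(-10615) = 137995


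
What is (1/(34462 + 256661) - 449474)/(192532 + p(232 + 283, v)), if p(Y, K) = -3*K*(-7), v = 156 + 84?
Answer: -130852219301/57517753356 ≈ -2.2750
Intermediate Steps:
v = 240
p(Y, K) = 21*K
(1/(34462 + 256661) - 449474)/(192532 + p(232 + 283, v)) = (1/(34462 + 256661) - 449474)/(192532 + 21*240) = (1/291123 - 449474)/(192532 + 5040) = (1/291123 - 449474)/197572 = -130852219301/291123*1/197572 = -130852219301/57517753356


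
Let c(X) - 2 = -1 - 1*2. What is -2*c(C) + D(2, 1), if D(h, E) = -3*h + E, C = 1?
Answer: -3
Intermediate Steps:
D(h, E) = E - 3*h
c(X) = -1 (c(X) = 2 + (-1 - 1*2) = 2 + (-1 - 2) = 2 - 3 = -1)
-2*c(C) + D(2, 1) = -2*(-1) + (1 - 3*2) = 2 + (1 - 6) = 2 - 5 = -3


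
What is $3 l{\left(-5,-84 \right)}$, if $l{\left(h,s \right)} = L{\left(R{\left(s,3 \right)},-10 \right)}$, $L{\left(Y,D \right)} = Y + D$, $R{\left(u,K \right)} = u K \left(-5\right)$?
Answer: $3750$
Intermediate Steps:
$R{\left(u,K \right)} = - 5 K u$ ($R{\left(u,K \right)} = K u \left(-5\right) = - 5 K u$)
$L{\left(Y,D \right)} = D + Y$
$l{\left(h,s \right)} = -10 - 15 s$
$3 l{\left(-5,-84 \right)} = 3 \left(-10 - -1260\right) = 3 \left(-10 + 1260\right) = 3 \cdot 1250 = 3750$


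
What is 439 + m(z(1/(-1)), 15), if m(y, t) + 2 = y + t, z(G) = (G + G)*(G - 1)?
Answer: 456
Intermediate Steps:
z(G) = 2*G*(-1 + G) (z(G) = (2*G)*(-1 + G) = 2*G*(-1 + G))
m(y, t) = -2 + t + y (m(y, t) = -2 + (y + t) = -2 + (t + y) = -2 + t + y)
439 + m(z(1/(-1)), 15) = 439 + (-2 + 15 + 2*(-1 + 1/(-1))/(-1)) = 439 + (-2 + 15 + 2*(-1)*(-1 - 1)) = 439 + (-2 + 15 + 2*(-1)*(-2)) = 439 + (-2 + 15 + 4) = 439 + 17 = 456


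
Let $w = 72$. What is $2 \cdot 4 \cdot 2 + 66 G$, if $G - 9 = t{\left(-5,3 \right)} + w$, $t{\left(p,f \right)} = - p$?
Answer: $5692$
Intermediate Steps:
$G = 86$ ($G = 9 + \left(\left(-1\right) \left(-5\right) + 72\right) = 9 + \left(5 + 72\right) = 9 + 77 = 86$)
$2 \cdot 4 \cdot 2 + 66 G = 2 \cdot 4 \cdot 2 + 66 \cdot 86 = 8 \cdot 2 + 5676 = 16 + 5676 = 5692$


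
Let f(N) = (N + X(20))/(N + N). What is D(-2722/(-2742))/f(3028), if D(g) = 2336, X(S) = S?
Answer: 1768352/381 ≈ 4641.3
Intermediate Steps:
f(N) = (20 + N)/(2*N) (f(N) = (N + 20)/(N + N) = (20 + N)/((2*N)) = (20 + N)*(1/(2*N)) = (20 + N)/(2*N))
D(-2722/(-2742))/f(3028) = 2336/(((1/2)*(20 + 3028)/3028)) = 2336/(((1/2)*(1/3028)*3048)) = 2336/(381/757) = 2336*(757/381) = 1768352/381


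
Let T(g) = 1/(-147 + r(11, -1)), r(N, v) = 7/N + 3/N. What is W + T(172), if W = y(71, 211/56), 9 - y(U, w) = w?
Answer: 470235/89992 ≈ 5.2253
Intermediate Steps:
y(U, w) = 9 - w
r(N, v) = 10/N
W = 293/56 (W = 9 - 211/56 = 293/56 ≈ 5.2321)
T(g) = -11/1607 (T(g) = 1/(-147 + 10/11) = 1/(-1607/11) = -11/1607)
W + T(172) = 293/56 - 11/1607 = 470235/89992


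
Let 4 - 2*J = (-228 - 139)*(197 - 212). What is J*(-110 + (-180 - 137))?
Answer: 2348927/2 ≈ 1.1745e+6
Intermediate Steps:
J = -5501/2 (J = 2 - (-228 - 139)*(197 - 212)/2 = 2 - (-367)*(-15)/2 = 2 - 1/2*5505 = 2 - 5505/2 = -5501/2 ≈ -2750.5)
J*(-110 + (-180 - 137)) = -5501*(-110 + (-180 - 137))/2 = -5501*(-110 - 317)/2 = -5501/2*(-427) = 2348927/2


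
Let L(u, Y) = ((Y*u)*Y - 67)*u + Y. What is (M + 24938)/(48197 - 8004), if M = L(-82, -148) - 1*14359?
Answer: 147298421/40193 ≈ 3664.8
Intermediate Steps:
L(u, Y) = Y + u*(-67 + u*Y²) (L(u, Y) = (u*Y² - 67)*u + Y = (-67 + u*Y²)*u + Y = u*(-67 + u*Y²) + Y = Y + u*(-67 + u*Y²))
M = 147273483 (M = (-148 - 67*(-82) + (-148)²*(-82)²) - 1*14359 = (-148 + 5494 + 21904*6724) - 14359 = (-148 + 5494 + 147282496) - 14359 = 147287842 - 14359 = 147273483)
(M + 24938)/(48197 - 8004) = (147273483 + 24938)/(48197 - 8004) = 147298421/40193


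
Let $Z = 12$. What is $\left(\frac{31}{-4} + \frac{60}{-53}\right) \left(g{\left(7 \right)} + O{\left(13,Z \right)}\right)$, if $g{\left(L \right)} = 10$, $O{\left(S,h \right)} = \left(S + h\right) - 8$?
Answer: $- \frac{50841}{212} \approx -239.82$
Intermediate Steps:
$O{\left(S,h \right)} = -8 + S + h$
$\left(\frac{31}{-4} + \frac{60}{-53}\right) \left(g{\left(7 \right)} + O{\left(13,Z \right)}\right) = \left(\frac{31}{-4} + \frac{60}{-53}\right) \left(10 + \left(-8 + 13 + 12\right)\right) = \left(31 \left(- \frac{1}{4}\right) + 60 \left(- \frac{1}{53}\right)\right) \left(10 + 17\right) = \left(- \frac{31}{4} - \frac{60}{53}\right) 27 = \left(- \frac{1883}{212}\right) 27 = - \frac{50841}{212}$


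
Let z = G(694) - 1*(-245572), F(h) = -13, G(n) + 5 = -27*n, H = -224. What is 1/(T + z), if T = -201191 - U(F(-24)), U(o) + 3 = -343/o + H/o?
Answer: 13/332766 ≈ 3.9066e-5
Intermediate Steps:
G(n) = -5 - 27*n
U(o) = -3 - 567/o (U(o) = -3 + (-343/o - 224/o) = -3 - 567/o)
T = -2616011/13 (T = -201191 - (-3 - 567/(-13)) = -201191 - (-3 - 567*(-1/13)) = -201191 - (-3 + 567/13) = -201191 - 1*528/13 = -201191 - 528/13 = -2616011/13 ≈ -2.0123e+5)
z = 226829 (z = (-5 - 27*694) - 1*(-245572) = (-5 - 18738) + 245572 = -18743 + 245572 = 226829)
1/(T + z) = 1/(-2616011/13 + 226829) = 1/(332766/13) = 13/332766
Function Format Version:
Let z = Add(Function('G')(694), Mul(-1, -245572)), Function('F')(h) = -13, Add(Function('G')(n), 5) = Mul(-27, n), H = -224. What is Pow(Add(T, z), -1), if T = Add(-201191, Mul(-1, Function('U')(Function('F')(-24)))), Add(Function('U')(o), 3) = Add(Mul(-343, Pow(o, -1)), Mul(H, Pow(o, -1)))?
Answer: Rational(13, 332766) ≈ 3.9066e-5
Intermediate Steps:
Function('G')(n) = Add(-5, Mul(-27, n))
Function('U')(o) = Add(-3, Mul(-567, Pow(o, -1))) (Function('U')(o) = Add(-3, Add(Mul(-343, Pow(o, -1)), Mul(-224, Pow(o, -1)))) = Add(-3, Mul(-567, Pow(o, -1))))
T = Rational(-2616011, 13) (T = Add(-201191, Mul(-1, Add(-3, Mul(-567, Pow(-13, -1))))) = Add(-201191, Mul(-1, Add(-3, Mul(-567, Rational(-1, 13))))) = Add(-201191, Mul(-1, Add(-3, Rational(567, 13)))) = Add(-201191, Mul(-1, Rational(528, 13))) = Add(-201191, Rational(-528, 13)) = Rational(-2616011, 13) ≈ -2.0123e+5)
z = 226829 (z = Add(Add(-5, Mul(-27, 694)), Mul(-1, -245572)) = Add(Add(-5, -18738), 245572) = Add(-18743, 245572) = 226829)
Pow(Add(T, z), -1) = Pow(Add(Rational(-2616011, 13), 226829), -1) = Pow(Rational(332766, 13), -1) = Rational(13, 332766)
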